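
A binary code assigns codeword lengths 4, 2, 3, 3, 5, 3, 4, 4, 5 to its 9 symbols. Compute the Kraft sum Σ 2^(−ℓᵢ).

With common denominator 2^5 = 32: Σ 2^(−ℓᵢ) = 2/32 + 8/32 + 4/32 + 4/32 + 1/32 + 4/32 + 2/32 + 2/32 + 1/32 = 28/32 = 0.875.

0.875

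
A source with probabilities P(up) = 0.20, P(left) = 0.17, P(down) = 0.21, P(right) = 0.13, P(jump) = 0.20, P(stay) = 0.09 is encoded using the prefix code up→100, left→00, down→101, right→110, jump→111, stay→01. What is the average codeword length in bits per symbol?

2.74 bits/symbol

L̄ = Σ pᵢ·ℓᵢ = 0.20·3 + 0.17·2 + 0.21·3 + 0.13·3 + 0.20·3 + 0.09·2 = 2.74 bits/symbol.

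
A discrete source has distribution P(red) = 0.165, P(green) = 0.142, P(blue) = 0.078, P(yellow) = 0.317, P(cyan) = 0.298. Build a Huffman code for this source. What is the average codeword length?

Repeatedly combine the two least-probable nodes; the expected code length is the sum of the merged weights.
merge 39/500 + 71/500 → 11/50
merge 33/200 + 11/50 → 77/200
merge 149/500 + 317/1000 → 123/200
merge 77/200 + 123/200 → 1
L = 11/50 + 77/200 + 123/200 + 1 = 111/50 = 2.22 bits/symbol.

2.22 bits/symbol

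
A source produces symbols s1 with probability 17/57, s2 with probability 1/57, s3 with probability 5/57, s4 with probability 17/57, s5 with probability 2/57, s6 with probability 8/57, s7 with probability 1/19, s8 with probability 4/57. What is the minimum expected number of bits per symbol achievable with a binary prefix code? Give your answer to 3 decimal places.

Repeatedly combine the two least-probable nodes; the expected code length is the sum of the merged weights.
merge 1/57 + 2/57 → 1/19
merge 1/19 + 1/19 → 2/19
merge 4/57 + 5/57 → 3/19
merge 2/19 + 8/57 → 14/57
merge 3/19 + 14/57 → 23/57
merge 17/57 + 17/57 → 34/57
merge 23/57 + 34/57 → 1
L = 1/19 + 2/19 + 3/19 + 14/57 + 23/57 + 34/57 + 1 = 146/57 ≈ 2.561 bits/symbol.

2.561 bits/symbol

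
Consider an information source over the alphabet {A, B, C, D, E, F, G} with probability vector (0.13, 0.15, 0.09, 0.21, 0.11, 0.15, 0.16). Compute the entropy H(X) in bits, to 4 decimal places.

H = −Σ pᵢ log₂ pᵢ.
−0.13·log₂(0.13) = 0.3826
−0.15·log₂(0.15) = 0.4105
−0.09·log₂(0.09) = 0.3127
−0.21·log₂(0.21) = 0.4728
−0.11·log₂(0.11) = 0.3503
−0.15·log₂(0.15) = 0.4105
−0.16·log₂(0.16) = 0.4230
Sum ≈ 2.7625 → 2.7625 bits.

2.7625 bits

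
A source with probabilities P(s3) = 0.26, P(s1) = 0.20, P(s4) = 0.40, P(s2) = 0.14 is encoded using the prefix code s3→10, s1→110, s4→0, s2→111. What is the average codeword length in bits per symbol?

L̄ = Σ pᵢ·ℓᵢ = 0.26·2 + 0.20·3 + 0.40·1 + 0.14·3 = 1.94 bits/symbol.

1.94 bits/symbol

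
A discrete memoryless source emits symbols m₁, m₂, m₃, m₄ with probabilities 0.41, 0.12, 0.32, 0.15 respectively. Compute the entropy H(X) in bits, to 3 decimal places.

H = −Σ pᵢ log₂ pᵢ.
−0.41·log₂(0.41) = 0.5274
−0.12·log₂(0.12) = 0.3671
−0.32·log₂(0.32) = 0.5260
−0.15·log₂(0.15) = 0.4105
Sum ≈ 1.8310 → 1.831 bits.

1.831 bits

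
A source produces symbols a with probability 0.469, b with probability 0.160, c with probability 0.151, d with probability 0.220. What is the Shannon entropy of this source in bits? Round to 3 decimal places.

1.828 bits

H = −Σ pᵢ log₂ pᵢ.
−0.469·log₂(0.469) = 0.5123
−0.160·log₂(0.160) = 0.4230
−0.151·log₂(0.151) = 0.4118
−0.220·log₂(0.220) = 0.4806
Sum ≈ 1.8277 → 1.828 bits.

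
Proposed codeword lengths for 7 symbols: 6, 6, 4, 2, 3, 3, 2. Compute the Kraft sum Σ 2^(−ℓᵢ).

0.84375

With common denominator 2^6 = 64: Σ 2^(−ℓᵢ) = 1/64 + 1/64 + 4/64 + 16/64 + 8/64 + 8/64 + 16/64 = 54/64 = 0.84375.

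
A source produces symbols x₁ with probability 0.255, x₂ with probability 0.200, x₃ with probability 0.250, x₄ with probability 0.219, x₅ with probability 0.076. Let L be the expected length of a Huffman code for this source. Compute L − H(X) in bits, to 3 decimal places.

0.047 bits

Entropy H = −Σ p log₂ p ≈ 2.2295 bits.
Huffman merges: 19/250+1/5→69/250; 219/1000+1/4→469/1000; 51/200+69/250→531/1000; 469/1000+531/1000→1. L = 569/250 ≈ 2.2760.
L − H = 2.2760 − 2.2295 = 0.047 bits.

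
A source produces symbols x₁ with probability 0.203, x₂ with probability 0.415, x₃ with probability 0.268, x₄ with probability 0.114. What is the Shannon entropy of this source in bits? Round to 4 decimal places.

H = −Σ pᵢ log₂ pᵢ.
−0.203·log₂(0.203) = 0.4670
−0.415·log₂(0.415) = 0.5266
−0.268·log₂(0.268) = 0.5091
−0.114·log₂(0.114) = 0.3571
Sum ≈ 1.8598 → 1.8598 bits.

1.8598 bits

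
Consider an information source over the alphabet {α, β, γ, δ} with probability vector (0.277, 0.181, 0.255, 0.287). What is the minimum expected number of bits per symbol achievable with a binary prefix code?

2 bits/symbol

Repeatedly combine the two least-probable nodes; the expected code length is the sum of the merged weights.
merge 181/1000 + 51/200 → 109/250
merge 277/1000 + 287/1000 → 141/250
merge 109/250 + 141/250 → 1
L = 109/250 + 141/250 + 1 = 2 bits/symbol.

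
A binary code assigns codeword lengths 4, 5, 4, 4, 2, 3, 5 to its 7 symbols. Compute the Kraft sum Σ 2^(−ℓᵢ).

0.625

With common denominator 2^5 = 32: Σ 2^(−ℓᵢ) = 2/32 + 1/32 + 2/32 + 2/32 + 8/32 + 4/32 + 1/32 = 20/32 = 0.625.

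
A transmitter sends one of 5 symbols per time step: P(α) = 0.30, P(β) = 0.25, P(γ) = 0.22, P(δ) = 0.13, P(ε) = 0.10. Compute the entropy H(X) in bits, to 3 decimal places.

H = −Σ pᵢ log₂ pᵢ.
−0.30·log₂(0.30) = 0.5211
−0.25·log₂(0.25) = 0.5000
−0.22·log₂(0.22) = 0.4806
−0.13·log₂(0.13) = 0.3826
−0.10·log₂(0.10) = 0.3322
Sum ≈ 2.2165 → 2.217 bits.

2.217 bits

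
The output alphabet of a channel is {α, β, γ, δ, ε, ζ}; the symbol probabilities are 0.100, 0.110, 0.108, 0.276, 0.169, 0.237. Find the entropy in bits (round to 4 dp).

2.4676 bits

H = −Σ pᵢ log₂ pᵢ.
−0.100·log₂(0.100) = 0.3322
−0.110·log₂(0.110) = 0.3503
−0.108·log₂(0.108) = 0.3468
−0.276·log₂(0.276) = 0.5126
−0.169·log₂(0.169) = 0.4335
−0.237·log₂(0.237) = 0.4923
Sum ≈ 2.4676 → 2.4676 bits.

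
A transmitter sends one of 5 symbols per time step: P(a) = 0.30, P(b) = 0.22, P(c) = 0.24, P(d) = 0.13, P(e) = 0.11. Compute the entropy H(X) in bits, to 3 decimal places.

2.229 bits

H = −Σ pᵢ log₂ pᵢ.
−0.30·log₂(0.30) = 0.5211
−0.22·log₂(0.22) = 0.4806
−0.24·log₂(0.24) = 0.4941
−0.13·log₂(0.13) = 0.3826
−0.11·log₂(0.11) = 0.3503
Sum ≈ 2.2287 → 2.229 bits.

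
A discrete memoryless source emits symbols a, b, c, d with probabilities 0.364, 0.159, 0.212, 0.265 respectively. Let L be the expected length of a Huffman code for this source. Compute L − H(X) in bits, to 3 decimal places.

Entropy H = −Σ p log₂ p ≈ 1.9347 bits.
Huffman merges: 159/1000+53/250→371/1000; 53/200+91/250→629/1000; 371/1000+629/1000→1. L = 2 ≈ 2.0000.
L − H = 2.0000 − 1.9347 = 0.065 bits.

0.065 bits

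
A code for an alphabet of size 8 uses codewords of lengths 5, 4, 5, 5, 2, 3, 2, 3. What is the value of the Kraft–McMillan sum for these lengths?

With common denominator 2^5 = 32: Σ 2^(−ℓᵢ) = 1/32 + 2/32 + 1/32 + 1/32 + 8/32 + 4/32 + 8/32 + 4/32 = 29/32 = 0.90625.

0.90625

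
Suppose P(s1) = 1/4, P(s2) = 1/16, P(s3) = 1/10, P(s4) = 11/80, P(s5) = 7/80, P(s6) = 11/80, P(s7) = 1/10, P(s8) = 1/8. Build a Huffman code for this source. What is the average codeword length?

2.9 bits/symbol

Repeatedly combine the two least-probable nodes; the expected code length is the sum of the merged weights.
merge 1/16 + 7/80 → 3/20
merge 1/10 + 1/10 → 1/5
merge 1/8 + 11/80 → 21/80
merge 11/80 + 3/20 → 23/80
merge 1/5 + 1/4 → 9/20
merge 21/80 + 23/80 → 11/20
merge 9/20 + 11/20 → 1
L = 3/20 + 1/5 + 21/80 + 23/80 + 9/20 + 11/20 + 1 = 29/10 = 2.9 bits/symbol.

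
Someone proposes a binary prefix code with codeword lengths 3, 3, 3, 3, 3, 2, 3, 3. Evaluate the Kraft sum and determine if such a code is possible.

With common denominator 2^3 = 8: Σ 2^(−ℓᵢ) = 1/8 + 1/8 + 1/8 + 1/8 + 1/8 + 2/8 + 1/8 + 1/8 = 9/8 = 1.125.
Kraft's inequality requires Σ ≤ 1; here Σ = 1.125 > 1, so no such prefix code exists.

1.125; no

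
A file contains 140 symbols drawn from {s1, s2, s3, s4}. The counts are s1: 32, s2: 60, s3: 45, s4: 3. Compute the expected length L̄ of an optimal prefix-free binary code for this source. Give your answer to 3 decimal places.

Probabilities are the counts divided by 140.
Repeatedly combine the two least-probable nodes; the expected code length is the sum of the merged weights.
merge 3/140 + 8/35 → 1/4
merge 1/4 + 9/28 → 4/7
merge 3/7 + 4/7 → 1
L = 1/4 + 4/7 + 1 = 51/28 ≈ 1.821 bits/symbol.

1.821 bits/symbol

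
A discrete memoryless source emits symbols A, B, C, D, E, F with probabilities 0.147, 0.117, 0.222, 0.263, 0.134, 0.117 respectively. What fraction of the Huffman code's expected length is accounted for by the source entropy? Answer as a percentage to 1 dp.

Entropy H = −Σ p log₂ p ≈ 2.5083 bits.
Huffman merges: 117/1000+117/1000→117/500; 67/500+147/1000→281/1000; 111/500+117/500→57/125; 263/1000+281/1000→68/125; 57/125+68/125→1. L = 503/200 ≈ 2.5150.
Efficiency = H/L = 2.5083/2.5150 = 99.7%.

99.7%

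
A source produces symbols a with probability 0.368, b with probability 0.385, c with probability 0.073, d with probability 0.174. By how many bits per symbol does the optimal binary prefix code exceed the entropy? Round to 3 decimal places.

Entropy H = −Σ p log₂ p ≈ 1.7755 bits.
Huffman merges: 73/1000+87/500→247/1000; 247/1000+46/125→123/200; 77/200+123/200→1. L = 931/500 ≈ 1.8620.
L − H = 1.8620 − 1.7755 = 0.086 bits.

0.086 bits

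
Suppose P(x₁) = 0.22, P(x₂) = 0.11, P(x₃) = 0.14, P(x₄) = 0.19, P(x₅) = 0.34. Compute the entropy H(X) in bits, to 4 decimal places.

2.2124 bits

H = −Σ pᵢ log₂ pᵢ.
−0.22·log₂(0.22) = 0.4806
−0.11·log₂(0.11) = 0.3503
−0.14·log₂(0.14) = 0.3971
−0.19·log₂(0.19) = 0.4552
−0.34·log₂(0.34) = 0.5292
Sum ≈ 2.2124 → 2.2124 bits.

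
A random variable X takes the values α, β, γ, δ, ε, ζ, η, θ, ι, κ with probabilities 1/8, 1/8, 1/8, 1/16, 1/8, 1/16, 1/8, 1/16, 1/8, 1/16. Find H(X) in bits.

3.25 bits

Each probability is a power of 1/2, so log₂(1/p) is an integer.
H = Σ p·log₂(1/p) = 1/8·3 + 1/8·3 + 1/8·3 + 1/16·4 + 1/8·3 + 1/16·4 + 1/8·3 + 1/16·4 + 1/8·3 + 1/16·4 = 3.25 bits.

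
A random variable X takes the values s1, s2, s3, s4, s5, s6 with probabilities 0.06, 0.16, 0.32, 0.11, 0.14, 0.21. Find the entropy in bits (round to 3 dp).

2.413 bits

H = −Σ pᵢ log₂ pᵢ.
−0.06·log₂(0.06) = 0.2435
−0.16·log₂(0.16) = 0.4230
−0.32·log₂(0.32) = 0.5260
−0.11·log₂(0.11) = 0.3503
−0.14·log₂(0.14) = 0.3971
−0.21·log₂(0.21) = 0.4728
Sum ≈ 2.4128 → 2.413 bits.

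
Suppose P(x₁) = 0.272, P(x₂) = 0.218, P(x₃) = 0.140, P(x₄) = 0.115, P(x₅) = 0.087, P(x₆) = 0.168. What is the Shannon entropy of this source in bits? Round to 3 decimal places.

H = −Σ pᵢ log₂ pᵢ.
−0.272·log₂(0.272) = 0.5109
−0.218·log₂(0.218) = 0.4791
−0.140·log₂(0.140) = 0.3971
−0.115·log₂(0.115) = 0.3588
−0.087·log₂(0.087) = 0.3065
−0.168·log₂(0.168) = 0.4323
Sum ≈ 2.4848 → 2.485 bits.

2.485 bits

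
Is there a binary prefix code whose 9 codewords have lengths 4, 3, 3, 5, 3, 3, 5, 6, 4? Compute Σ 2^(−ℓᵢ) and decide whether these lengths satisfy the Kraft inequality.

With common denominator 2^6 = 64: Σ 2^(−ℓᵢ) = 4/64 + 8/64 + 8/64 + 2/64 + 8/64 + 8/64 + 2/64 + 1/64 + 4/64 = 45/64 = 0.703125.
Kraft's inequality requires Σ ≤ 1; here Σ = 0.703125 ≤ 1, so such a prefix code exists.

0.703125; yes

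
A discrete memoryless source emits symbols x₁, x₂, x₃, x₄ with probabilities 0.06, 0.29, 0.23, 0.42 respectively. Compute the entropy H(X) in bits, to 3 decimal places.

H = −Σ pᵢ log₂ pᵢ.
−0.06·log₂(0.06) = 0.2435
−0.29·log₂(0.29) = 0.5179
−0.23·log₂(0.23) = 0.4877
−0.42·log₂(0.42) = 0.5256
Sum ≈ 1.7748 → 1.775 bits.

1.775 bits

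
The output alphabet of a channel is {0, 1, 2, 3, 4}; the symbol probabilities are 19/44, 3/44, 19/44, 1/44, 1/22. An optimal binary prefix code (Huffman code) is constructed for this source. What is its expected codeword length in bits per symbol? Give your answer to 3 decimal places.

1.773 bits/symbol

Repeatedly combine the two least-probable nodes; the expected code length is the sum of the merged weights.
merge 1/44 + 1/22 → 3/44
merge 3/44 + 3/44 → 3/22
merge 3/22 + 19/44 → 25/44
merge 19/44 + 25/44 → 1
L = 3/44 + 3/22 + 25/44 + 1 = 39/22 ≈ 1.773 bits/symbol.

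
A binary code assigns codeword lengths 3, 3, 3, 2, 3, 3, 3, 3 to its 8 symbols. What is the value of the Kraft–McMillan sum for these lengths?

With common denominator 2^3 = 8: Σ 2^(−ℓᵢ) = 1/8 + 1/8 + 1/8 + 2/8 + 1/8 + 1/8 + 1/8 + 1/8 = 9/8 = 1.125.

1.125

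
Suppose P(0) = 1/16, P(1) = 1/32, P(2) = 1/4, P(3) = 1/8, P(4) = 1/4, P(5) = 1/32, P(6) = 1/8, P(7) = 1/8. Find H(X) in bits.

2.6875 bits

Each probability is a power of 1/2, so log₂(1/p) is an integer.
H = Σ p·log₂(1/p) = 1/16·4 + 1/32·5 + 1/4·2 + 1/8·3 + 1/4·2 + 1/32·5 + 1/8·3 + 1/8·3 = 2.6875 bits.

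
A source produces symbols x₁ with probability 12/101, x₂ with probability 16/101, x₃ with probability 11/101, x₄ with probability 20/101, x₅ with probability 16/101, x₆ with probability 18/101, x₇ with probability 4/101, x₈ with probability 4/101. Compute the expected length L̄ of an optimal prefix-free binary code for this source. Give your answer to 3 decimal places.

Repeatedly combine the two least-probable nodes; the expected code length is the sum of the merged weights.
merge 4/101 + 4/101 → 8/101
merge 8/101 + 11/101 → 19/101
merge 12/101 + 16/101 → 28/101
merge 16/101 + 18/101 → 34/101
merge 19/101 + 20/101 → 39/101
merge 28/101 + 34/101 → 62/101
merge 39/101 + 62/101 → 1
L = 8/101 + 19/101 + 28/101 + 34/101 + 39/101 + 62/101 + 1 = 291/101 ≈ 2.881 bits/symbol.

2.881 bits/symbol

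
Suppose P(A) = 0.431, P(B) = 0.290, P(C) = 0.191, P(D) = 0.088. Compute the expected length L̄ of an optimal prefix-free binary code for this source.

Repeatedly combine the two least-probable nodes; the expected code length is the sum of the merged weights.
merge 11/125 + 191/1000 → 279/1000
merge 279/1000 + 29/100 → 569/1000
merge 431/1000 + 569/1000 → 1
L = 279/1000 + 569/1000 + 1 = 231/125 = 1.848 bits/symbol.

1.848 bits/symbol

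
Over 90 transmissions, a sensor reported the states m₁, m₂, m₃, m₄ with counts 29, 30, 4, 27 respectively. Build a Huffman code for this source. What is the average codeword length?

Probabilities are the counts divided by 90.
Repeatedly combine the two least-probable nodes; the expected code length is the sum of the merged weights.
merge 2/45 + 3/10 → 31/90
merge 29/90 + 1/3 → 59/90
merge 31/90 + 59/90 → 1
L = 31/90 + 59/90 + 1 = 2 bits/symbol.

2 bits/symbol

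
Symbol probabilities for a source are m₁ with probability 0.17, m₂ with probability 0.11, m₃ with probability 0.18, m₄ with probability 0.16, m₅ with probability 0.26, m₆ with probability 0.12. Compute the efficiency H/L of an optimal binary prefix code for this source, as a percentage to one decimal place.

Entropy H = −Σ p log₂ p ≈ 2.5256 bits.
Huffman merges: 11/100+3/25→23/100; 4/25+17/100→33/100; 9/50+23/100→41/100; 13/50+33/100→59/100; 41/100+59/100→1. L = 64/25 ≈ 2.5600.
Efficiency = H/L = 2.5256/2.5600 = 98.7%.

98.7%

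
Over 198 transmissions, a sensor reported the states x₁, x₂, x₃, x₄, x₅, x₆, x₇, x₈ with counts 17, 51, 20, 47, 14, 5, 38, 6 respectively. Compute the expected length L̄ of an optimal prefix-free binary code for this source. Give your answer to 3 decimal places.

2.682 bits/symbol

Probabilities are the counts divided by 198.
Repeatedly combine the two least-probable nodes; the expected code length is the sum of the merged weights.
merge 5/198 + 1/33 → 1/18
merge 1/18 + 7/99 → 25/198
merge 17/198 + 10/99 → 37/198
merge 25/198 + 37/198 → 31/99
merge 19/99 + 47/198 → 85/198
merge 17/66 + 31/99 → 113/198
merge 85/198 + 113/198 → 1
L = 1/18 + 25/198 + 37/198 + 31/99 + 85/198 + 113/198 + 1 = 59/22 ≈ 2.682 bits/symbol.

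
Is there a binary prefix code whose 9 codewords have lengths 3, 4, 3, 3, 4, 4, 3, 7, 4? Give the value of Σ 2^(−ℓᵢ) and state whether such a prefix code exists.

0.7578125; yes

With common denominator 2^7 = 128: Σ 2^(−ℓᵢ) = 16/128 + 8/128 + 16/128 + 16/128 + 8/128 + 8/128 + 16/128 + 1/128 + 8/128 = 97/128 = 0.7578125.
Kraft's inequality requires Σ ≤ 1; here Σ = 0.7578125 ≤ 1, so such a prefix code exists.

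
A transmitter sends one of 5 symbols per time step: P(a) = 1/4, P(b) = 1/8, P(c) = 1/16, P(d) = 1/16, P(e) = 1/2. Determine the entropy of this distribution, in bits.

1.875 bits

Each probability is a power of 1/2, so log₂(1/p) is an integer.
H = Σ p·log₂(1/p) = 1/4·2 + 1/8·3 + 1/16·4 + 1/16·4 + 1/2·1 = 1.875 bits.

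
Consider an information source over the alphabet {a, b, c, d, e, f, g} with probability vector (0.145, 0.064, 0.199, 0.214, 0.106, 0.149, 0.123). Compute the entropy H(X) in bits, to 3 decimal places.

H = −Σ pᵢ log₂ pᵢ.
−0.145·log₂(0.145) = 0.4040
−0.064·log₂(0.064) = 0.2538
−0.199·log₂(0.199) = 0.4635
−0.214·log₂(0.214) = 0.4760
−0.106·log₂(0.106) = 0.3432
−0.149·log₂(0.149) = 0.4092
−0.123·log₂(0.123) = 0.3719
Sum ≈ 2.7216 → 2.722 bits.

2.722 bits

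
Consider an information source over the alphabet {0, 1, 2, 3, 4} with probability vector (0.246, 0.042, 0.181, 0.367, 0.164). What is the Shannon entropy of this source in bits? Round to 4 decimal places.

2.0946 bits

H = −Σ pᵢ log₂ pᵢ.
−0.246·log₂(0.246) = 0.4977
−0.042·log₂(0.042) = 0.1921
−0.181·log₂(0.181) = 0.4463
−0.367·log₂(0.367) = 0.5307
−0.164·log₂(0.164) = 0.4278
Sum ≈ 2.0946 → 2.0946 bits.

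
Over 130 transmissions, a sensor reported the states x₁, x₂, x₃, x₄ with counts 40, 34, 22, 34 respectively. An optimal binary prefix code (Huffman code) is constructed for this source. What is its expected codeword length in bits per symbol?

Probabilities are the counts divided by 130.
Repeatedly combine the two least-probable nodes; the expected code length is the sum of the merged weights.
merge 11/65 + 17/65 → 28/65
merge 17/65 + 4/13 → 37/65
merge 28/65 + 37/65 → 1
L = 28/65 + 37/65 + 1 = 2 bits/symbol.

2 bits/symbol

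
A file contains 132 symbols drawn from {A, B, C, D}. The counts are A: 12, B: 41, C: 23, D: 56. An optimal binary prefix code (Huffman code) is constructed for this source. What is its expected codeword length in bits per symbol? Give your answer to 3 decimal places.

Probabilities are the counts divided by 132.
Repeatedly combine the two least-probable nodes; the expected code length is the sum of the merged weights.
merge 1/11 + 23/132 → 35/132
merge 35/132 + 41/132 → 19/33
merge 14/33 + 19/33 → 1
L = 35/132 + 19/33 + 1 = 81/44 ≈ 1.841 bits/symbol.

1.841 bits/symbol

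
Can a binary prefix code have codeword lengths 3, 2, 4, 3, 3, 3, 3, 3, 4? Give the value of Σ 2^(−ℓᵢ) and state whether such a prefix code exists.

With common denominator 2^4 = 16: Σ 2^(−ℓᵢ) = 2/16 + 4/16 + 1/16 + 2/16 + 2/16 + 2/16 + 2/16 + 2/16 + 1/16 = 18/16 = 1.125.
Kraft's inequality requires Σ ≤ 1; here Σ = 1.125 > 1, so no such prefix code exists.

1.125; no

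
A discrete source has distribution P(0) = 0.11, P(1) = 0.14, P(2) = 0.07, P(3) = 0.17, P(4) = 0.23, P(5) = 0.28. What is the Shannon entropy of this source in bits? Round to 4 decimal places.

2.4524 bits

H = −Σ pᵢ log₂ pᵢ.
−0.11·log₂(0.11) = 0.3503
−0.14·log₂(0.14) = 0.3971
−0.07·log₂(0.07) = 0.2686
−0.17·log₂(0.17) = 0.4346
−0.23·log₂(0.23) = 0.4877
−0.28·log₂(0.28) = 0.5142
Sum ≈ 2.4524 → 2.4524 bits.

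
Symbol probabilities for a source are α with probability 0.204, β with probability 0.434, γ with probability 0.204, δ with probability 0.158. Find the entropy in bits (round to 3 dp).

H = −Σ pᵢ log₂ pᵢ.
−0.204·log₂(0.204) = 0.4678
−0.434·log₂(0.434) = 0.5226
−0.204·log₂(0.204) = 0.4678
−0.158·log₂(0.158) = 0.4206
Sum ≈ 1.8789 → 1.879 bits.

1.879 bits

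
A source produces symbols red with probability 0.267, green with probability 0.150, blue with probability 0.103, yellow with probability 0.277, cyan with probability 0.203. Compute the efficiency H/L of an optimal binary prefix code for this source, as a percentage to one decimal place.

99.3%

Entropy H = −Σ p log₂ p ≈ 2.2370 bits.
Huffman merges: 103/1000+3/20→253/1000; 203/1000+253/1000→57/125; 267/1000+277/1000→68/125; 57/125+68/125→1. L = 2253/1000 ≈ 2.2530.
Efficiency = H/L = 2.2370/2.2530 = 99.3%.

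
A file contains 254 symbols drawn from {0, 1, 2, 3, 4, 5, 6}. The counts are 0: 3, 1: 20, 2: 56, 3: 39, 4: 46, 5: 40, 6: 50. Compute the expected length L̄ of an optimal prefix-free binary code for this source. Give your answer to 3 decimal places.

2.673 bits/symbol

Probabilities are the counts divided by 254.
Repeatedly combine the two least-probable nodes; the expected code length is the sum of the merged weights.
merge 3/254 + 10/127 → 23/254
merge 23/254 + 39/254 → 31/127
merge 20/127 + 23/127 → 43/127
merge 25/127 + 28/127 → 53/127
merge 31/127 + 43/127 → 74/127
merge 53/127 + 74/127 → 1
L = 23/254 + 31/127 + 43/127 + 53/127 + 74/127 + 1 = 679/254 ≈ 2.673 bits/symbol.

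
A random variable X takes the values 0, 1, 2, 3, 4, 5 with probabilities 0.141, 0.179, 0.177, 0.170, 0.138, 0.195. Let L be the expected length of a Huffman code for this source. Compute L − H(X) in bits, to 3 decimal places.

0.052 bits

Entropy H = −Σ p log₂ p ≈ 2.5737 bits.
Huffman merges: 69/500+141/1000→279/1000; 17/100+177/1000→347/1000; 179/1000+39/200→187/500; 279/1000+347/1000→313/500; 187/500+313/500→1. L = 1313/500 ≈ 2.6260.
L − H = 2.6260 − 2.5737 = 0.052 bits.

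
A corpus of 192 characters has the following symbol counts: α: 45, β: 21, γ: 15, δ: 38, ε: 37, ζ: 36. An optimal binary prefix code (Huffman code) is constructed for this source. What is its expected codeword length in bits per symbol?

2.5625 bits/symbol

Probabilities are the counts divided by 192.
Repeatedly combine the two least-probable nodes; the expected code length is the sum of the merged weights.
merge 5/64 + 7/64 → 3/16
merge 3/16 + 3/16 → 3/8
merge 37/192 + 19/96 → 25/64
merge 15/64 + 3/8 → 39/64
merge 25/64 + 39/64 → 1
L = 3/16 + 3/8 + 25/64 + 39/64 + 1 = 41/16 = 2.5625 bits/symbol.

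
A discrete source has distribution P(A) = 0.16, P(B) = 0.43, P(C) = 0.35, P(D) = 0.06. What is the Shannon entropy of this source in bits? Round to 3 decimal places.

1.720 bits

H = −Σ pᵢ log₂ pᵢ.
−0.16·log₂(0.16) = 0.4230
−0.43·log₂(0.43) = 0.5236
−0.35·log₂(0.35) = 0.5301
−0.06·log₂(0.06) = 0.2435
Sum ≈ 1.7202 → 1.720 bits.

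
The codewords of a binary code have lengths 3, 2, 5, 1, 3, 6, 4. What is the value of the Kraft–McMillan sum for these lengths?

With common denominator 2^6 = 64: Σ 2^(−ℓᵢ) = 8/64 + 16/64 + 2/64 + 32/64 + 8/64 + 1/64 + 4/64 = 71/64 = 1.109375.

1.109375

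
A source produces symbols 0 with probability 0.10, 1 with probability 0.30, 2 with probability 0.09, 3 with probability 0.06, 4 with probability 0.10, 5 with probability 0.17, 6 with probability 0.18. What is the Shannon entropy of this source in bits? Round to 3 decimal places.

H = −Σ pᵢ log₂ pᵢ.
−0.10·log₂(0.10) = 0.3322
−0.30·log₂(0.30) = 0.5211
−0.09·log₂(0.09) = 0.3127
−0.06·log₂(0.06) = 0.2435
−0.10·log₂(0.10) = 0.3322
−0.17·log₂(0.17) = 0.4346
−0.18·log₂(0.18) = 0.4453
Sum ≈ 2.6216 → 2.622 bits.

2.622 bits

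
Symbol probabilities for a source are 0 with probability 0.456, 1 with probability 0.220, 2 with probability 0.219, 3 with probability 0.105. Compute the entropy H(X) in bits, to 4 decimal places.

1.8184 bits

H = −Σ pᵢ log₂ pᵢ.
−0.456·log₂(0.456) = 0.5166
−0.220·log₂(0.220) = 0.4806
−0.219·log₂(0.219) = 0.4798
−0.105·log₂(0.105) = 0.3414
Sum ≈ 1.8184 → 1.8184 bits.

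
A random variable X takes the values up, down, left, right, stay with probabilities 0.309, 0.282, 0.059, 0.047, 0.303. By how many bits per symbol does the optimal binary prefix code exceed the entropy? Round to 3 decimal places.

Entropy H = −Σ p log₂ p ≈ 2.0087 bits.
Huffman merges: 47/1000+59/1000→53/500; 53/500+141/500→97/250; 303/1000+309/1000→153/250; 97/250+153/250→1. L = 1053/500 ≈ 2.1060.
L − H = 2.1060 − 2.0087 = 0.097 bits.

0.097 bits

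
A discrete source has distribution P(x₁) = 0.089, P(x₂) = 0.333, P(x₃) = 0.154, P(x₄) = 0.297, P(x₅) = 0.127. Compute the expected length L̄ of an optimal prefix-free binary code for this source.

Repeatedly combine the two least-probable nodes; the expected code length is the sum of the merged weights.
merge 89/1000 + 127/1000 → 27/125
merge 77/500 + 27/125 → 37/100
merge 297/1000 + 333/1000 → 63/100
merge 37/100 + 63/100 → 1
L = 27/125 + 37/100 + 63/100 + 1 = 277/125 = 2.216 bits/symbol.

2.216 bits/symbol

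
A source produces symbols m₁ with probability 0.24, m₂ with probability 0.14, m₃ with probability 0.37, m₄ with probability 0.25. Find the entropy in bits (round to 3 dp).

H = −Σ pᵢ log₂ pᵢ.
−0.24·log₂(0.24) = 0.4941
−0.14·log₂(0.14) = 0.3971
−0.37·log₂(0.37) = 0.5307
−0.25·log₂(0.25) = 0.5000
Sum ≈ 1.9220 → 1.922 bits.

1.922 bits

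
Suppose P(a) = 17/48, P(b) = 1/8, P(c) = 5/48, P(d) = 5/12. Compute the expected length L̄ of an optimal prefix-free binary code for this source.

Repeatedly combine the two least-probable nodes; the expected code length is the sum of the merged weights.
merge 5/48 + 1/8 → 11/48
merge 11/48 + 17/48 → 7/12
merge 5/12 + 7/12 → 1
L = 11/48 + 7/12 + 1 = 29/16 = 1.8125 bits/symbol.

1.8125 bits/symbol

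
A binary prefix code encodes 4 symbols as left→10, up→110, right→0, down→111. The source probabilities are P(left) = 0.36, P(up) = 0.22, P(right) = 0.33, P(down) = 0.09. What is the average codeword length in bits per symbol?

L̄ = Σ pᵢ·ℓᵢ = 0.36·2 + 0.22·3 + 0.33·1 + 0.09·3 = 1.98 bits/symbol.

1.98 bits/symbol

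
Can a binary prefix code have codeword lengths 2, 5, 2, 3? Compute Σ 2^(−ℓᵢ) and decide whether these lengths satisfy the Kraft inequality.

With common denominator 2^5 = 32: Σ 2^(−ℓᵢ) = 8/32 + 1/32 + 8/32 + 4/32 = 21/32 = 0.65625.
Kraft's inequality requires Σ ≤ 1; here Σ = 0.65625 ≤ 1, so such a prefix code exists.

0.65625; yes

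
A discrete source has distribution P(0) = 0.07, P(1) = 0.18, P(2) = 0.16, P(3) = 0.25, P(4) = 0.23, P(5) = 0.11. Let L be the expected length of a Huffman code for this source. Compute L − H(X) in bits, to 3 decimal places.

0.045 bits

Entropy H = −Σ p log₂ p ≈ 2.4748 bits.
Huffman merges: 7/100+11/100→9/50; 4/25+9/50→17/50; 9/50+23/100→41/100; 1/4+17/50→59/100; 41/100+59/100→1. L = 63/25 ≈ 2.5200.
L − H = 2.5200 − 2.4748 = 0.045 bits.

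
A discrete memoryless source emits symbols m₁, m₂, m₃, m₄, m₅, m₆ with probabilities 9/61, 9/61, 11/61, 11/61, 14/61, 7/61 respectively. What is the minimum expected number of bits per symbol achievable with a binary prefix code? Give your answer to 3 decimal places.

2.590 bits/symbol

Repeatedly combine the two least-probable nodes; the expected code length is the sum of the merged weights.
merge 7/61 + 9/61 → 16/61
merge 9/61 + 11/61 → 20/61
merge 11/61 + 14/61 → 25/61
merge 16/61 + 20/61 → 36/61
merge 25/61 + 36/61 → 1
L = 16/61 + 20/61 + 25/61 + 36/61 + 1 = 158/61 ≈ 2.590 bits/symbol.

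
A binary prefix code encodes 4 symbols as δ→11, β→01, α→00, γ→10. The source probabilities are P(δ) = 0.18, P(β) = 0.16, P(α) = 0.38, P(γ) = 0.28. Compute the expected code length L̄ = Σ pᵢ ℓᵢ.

2 bits/symbol

L̄ = Σ pᵢ·ℓᵢ = 0.18·2 + 0.16·2 + 0.38·2 + 0.28·2 = 2 bits/symbol.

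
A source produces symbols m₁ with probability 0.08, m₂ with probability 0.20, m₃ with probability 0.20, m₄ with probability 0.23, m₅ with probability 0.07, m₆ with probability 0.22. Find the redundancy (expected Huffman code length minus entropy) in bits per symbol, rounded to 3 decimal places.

Entropy H = −Σ p log₂ p ≈ 2.4571 bits.
Huffman merges: 7/100+2/25→3/20; 3/20+1/5→7/20; 1/5+11/50→21/50; 23/100+7/20→29/50; 21/50+29/50→1. L = 5/2 ≈ 2.5000.
L − H = 2.5000 − 2.4571 = 0.043 bits.

0.043 bits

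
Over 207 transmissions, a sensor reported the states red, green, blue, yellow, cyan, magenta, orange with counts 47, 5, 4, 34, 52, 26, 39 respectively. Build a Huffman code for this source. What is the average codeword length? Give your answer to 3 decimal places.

Probabilities are the counts divided by 207.
Repeatedly combine the two least-probable nodes; the expected code length is the sum of the merged weights.
merge 4/207 + 5/207 → 1/23
merge 1/23 + 26/207 → 35/207
merge 34/207 + 35/207 → 1/3
merge 13/69 + 47/207 → 86/207
merge 52/207 + 1/3 → 121/207
merge 86/207 + 121/207 → 1
L = 1/23 + 35/207 + 1/3 + 86/207 + 121/207 + 1 = 527/207 ≈ 2.546 bits/symbol.

2.546 bits/symbol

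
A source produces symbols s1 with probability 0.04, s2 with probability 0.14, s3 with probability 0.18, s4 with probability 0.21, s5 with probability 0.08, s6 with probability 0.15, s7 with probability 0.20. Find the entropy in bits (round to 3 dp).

H = −Σ pᵢ log₂ pᵢ.
−0.04·log₂(0.04) = 0.1858
−0.14·log₂(0.14) = 0.3971
−0.18·log₂(0.18) = 0.4453
−0.21·log₂(0.21) = 0.4728
−0.08·log₂(0.08) = 0.2915
−0.15·log₂(0.15) = 0.4105
−0.20·log₂(0.20) = 0.4644
Sum ≈ 2.6674 → 2.667 bits.

2.667 bits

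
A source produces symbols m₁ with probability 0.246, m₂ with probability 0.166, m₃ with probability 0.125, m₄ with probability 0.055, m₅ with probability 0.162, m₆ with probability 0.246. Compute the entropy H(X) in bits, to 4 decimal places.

2.4561 bits

H = −Σ pᵢ log₂ pᵢ.
−0.246·log₂(0.246) = 0.4977
−0.166·log₂(0.166) = 0.4301
−0.125·log₂(0.125) = 0.3750
−0.055·log₂(0.055) = 0.2301
−0.162·log₂(0.162) = 0.4254
−0.246·log₂(0.246) = 0.4977
Sum ≈ 2.4561 → 2.4561 bits.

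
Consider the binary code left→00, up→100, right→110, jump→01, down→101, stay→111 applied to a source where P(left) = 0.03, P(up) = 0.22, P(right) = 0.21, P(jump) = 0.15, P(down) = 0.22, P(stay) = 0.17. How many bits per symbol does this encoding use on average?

2.82 bits/symbol

L̄ = Σ pᵢ·ℓᵢ = 0.03·2 + 0.22·3 + 0.21·3 + 0.15·2 + 0.22·3 + 0.17·3 = 2.82 bits/symbol.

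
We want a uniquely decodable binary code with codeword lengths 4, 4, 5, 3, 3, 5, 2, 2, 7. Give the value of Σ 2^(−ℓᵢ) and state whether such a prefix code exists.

0.9453125; yes

With common denominator 2^7 = 128: Σ 2^(−ℓᵢ) = 8/128 + 8/128 + 4/128 + 16/128 + 16/128 + 4/128 + 32/128 + 32/128 + 1/128 = 121/128 = 0.9453125.
Kraft's inequality requires Σ ≤ 1; here Σ = 0.9453125 ≤ 1, so such a prefix code exists.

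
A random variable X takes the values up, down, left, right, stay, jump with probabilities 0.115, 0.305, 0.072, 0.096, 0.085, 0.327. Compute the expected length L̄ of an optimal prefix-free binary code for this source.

2.368 bits/symbol

Repeatedly combine the two least-probable nodes; the expected code length is the sum of the merged weights.
merge 9/125 + 17/200 → 157/1000
merge 12/125 + 23/200 → 211/1000
merge 157/1000 + 211/1000 → 46/125
merge 61/200 + 327/1000 → 79/125
merge 46/125 + 79/125 → 1
L = 157/1000 + 211/1000 + 46/125 + 79/125 + 1 = 296/125 = 2.368 bits/symbol.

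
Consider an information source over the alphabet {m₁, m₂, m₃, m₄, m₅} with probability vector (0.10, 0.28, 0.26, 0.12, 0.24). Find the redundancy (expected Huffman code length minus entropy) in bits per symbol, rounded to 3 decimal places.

Entropy H = −Σ p log₂ p ≈ 2.2129 bits.
Huffman merges: 1/10+3/25→11/50; 11/50+6/25→23/50; 13/50+7/25→27/50; 23/50+27/50→1. L = 111/50 ≈ 2.2200.
L − H = 2.2200 − 2.2129 = 0.007 bits.

0.007 bits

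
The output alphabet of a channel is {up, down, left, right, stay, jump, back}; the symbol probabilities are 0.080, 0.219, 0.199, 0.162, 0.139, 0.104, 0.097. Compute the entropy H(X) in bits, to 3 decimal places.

H = −Σ pᵢ log₂ pᵢ.
−0.080·log₂(0.080) = 0.2915
−0.219·log₂(0.219) = 0.4798
−0.199·log₂(0.199) = 0.4635
−0.162·log₂(0.162) = 0.4254
−0.139·log₂(0.139) = 0.3957
−0.104·log₂(0.104) = 0.3396
−0.097·log₂(0.097) = 0.3265
Sum ≈ 2.7220 → 2.722 bits.

2.722 bits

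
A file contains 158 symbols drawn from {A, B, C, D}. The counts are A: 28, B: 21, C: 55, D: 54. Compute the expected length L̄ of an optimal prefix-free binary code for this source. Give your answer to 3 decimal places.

Probabilities are the counts divided by 158.
Repeatedly combine the two least-probable nodes; the expected code length is the sum of the merged weights.
merge 21/158 + 14/79 → 49/158
merge 49/158 + 27/79 → 103/158
merge 55/158 + 103/158 → 1
L = 49/158 + 103/158 + 1 = 155/79 ≈ 1.962 bits/symbol.

1.962 bits/symbol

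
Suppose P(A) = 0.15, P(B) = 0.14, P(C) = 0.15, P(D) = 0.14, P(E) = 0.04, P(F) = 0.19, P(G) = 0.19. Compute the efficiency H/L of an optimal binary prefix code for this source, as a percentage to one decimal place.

Entropy H = −Σ p log₂ p ≈ 2.7115 bits.
Huffman merges: 1/25+7/50→9/50; 7/50+3/20→29/100; 3/20+9/50→33/100; 19/100+19/100→19/50; 29/100+33/100→31/50; 19/50+31/50→1. L = 14/5 ≈ 2.8000.
Efficiency = H/L = 2.7115/2.8000 = 96.8%.

96.8%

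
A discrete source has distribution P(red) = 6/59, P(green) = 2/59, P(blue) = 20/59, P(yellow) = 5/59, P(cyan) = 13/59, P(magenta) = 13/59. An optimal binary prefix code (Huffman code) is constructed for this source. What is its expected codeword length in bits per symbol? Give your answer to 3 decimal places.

2.339 bits/symbol

Repeatedly combine the two least-probable nodes; the expected code length is the sum of the merged weights.
merge 2/59 + 5/59 → 7/59
merge 6/59 + 7/59 → 13/59
merge 13/59 + 13/59 → 26/59
merge 13/59 + 20/59 → 33/59
merge 26/59 + 33/59 → 1
L = 7/59 + 13/59 + 26/59 + 33/59 + 1 = 138/59 ≈ 2.339 bits/symbol.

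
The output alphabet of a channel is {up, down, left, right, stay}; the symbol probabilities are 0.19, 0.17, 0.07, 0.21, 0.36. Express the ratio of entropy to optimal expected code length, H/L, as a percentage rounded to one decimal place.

96.5%

Entropy H = −Σ p log₂ p ≈ 2.1618 bits.
Huffman merges: 7/100+17/100→6/25; 19/100+21/100→2/5; 6/25+9/25→3/5; 2/5+3/5→1. L = 56/25 ≈ 2.2400.
Efficiency = H/L = 2.1618/2.2400 = 96.5%.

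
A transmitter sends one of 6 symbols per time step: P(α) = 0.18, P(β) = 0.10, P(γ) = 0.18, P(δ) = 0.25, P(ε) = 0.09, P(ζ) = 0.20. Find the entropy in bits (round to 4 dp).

H = −Σ pᵢ log₂ pᵢ.
−0.18·log₂(0.18) = 0.4453
−0.10·log₂(0.10) = 0.3322
−0.18·log₂(0.18) = 0.4453
−0.25·log₂(0.25) = 0.5000
−0.09·log₂(0.09) = 0.3127
−0.20·log₂(0.20) = 0.4644
Sum ≈ 2.4998 → 2.4998 bits.

2.4998 bits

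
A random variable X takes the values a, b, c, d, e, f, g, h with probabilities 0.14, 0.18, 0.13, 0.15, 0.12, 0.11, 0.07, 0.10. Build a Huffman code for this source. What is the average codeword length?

2.99 bits/symbol

Repeatedly combine the two least-probable nodes; the expected code length is the sum of the merged weights.
merge 7/100 + 1/10 → 17/100
merge 11/100 + 3/25 → 23/100
merge 13/100 + 7/50 → 27/100
merge 3/20 + 17/100 → 8/25
merge 9/50 + 23/100 → 41/100
merge 27/100 + 8/25 → 59/100
merge 41/100 + 59/100 → 1
L = 17/100 + 23/100 + 27/100 + 8/25 + 41/100 + 59/100 + 1 = 299/100 = 2.99 bits/symbol.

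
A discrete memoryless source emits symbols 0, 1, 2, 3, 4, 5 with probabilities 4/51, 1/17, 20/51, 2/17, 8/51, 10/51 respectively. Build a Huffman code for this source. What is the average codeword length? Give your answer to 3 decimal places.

Repeatedly combine the two least-probable nodes; the expected code length is the sum of the merged weights.
merge 1/17 + 4/51 → 7/51
merge 2/17 + 7/51 → 13/51
merge 8/51 + 10/51 → 6/17
merge 13/51 + 6/17 → 31/51
merge 20/51 + 31/51 → 1
L = 7/51 + 13/51 + 6/17 + 31/51 + 1 = 40/17 ≈ 2.353 bits/symbol.

2.353 bits/symbol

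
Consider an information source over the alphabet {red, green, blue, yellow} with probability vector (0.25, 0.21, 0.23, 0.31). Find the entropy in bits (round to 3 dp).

H = −Σ pᵢ log₂ pᵢ.
−0.25·log₂(0.25) = 0.5000
−0.21·log₂(0.21) = 0.4728
−0.23·log₂(0.23) = 0.4877
−0.31·log₂(0.31) = 0.5238
Sum ≈ 1.9843 → 1.984 bits.

1.984 bits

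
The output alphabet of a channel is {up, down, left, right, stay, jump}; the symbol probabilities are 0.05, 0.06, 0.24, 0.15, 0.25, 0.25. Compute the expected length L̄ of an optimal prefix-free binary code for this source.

Repeatedly combine the two least-probable nodes; the expected code length is the sum of the merged weights.
merge 1/20 + 3/50 → 11/100
merge 11/100 + 3/20 → 13/50
merge 6/25 + 1/4 → 49/100
merge 1/4 + 13/50 → 51/100
merge 49/100 + 51/100 → 1
L = 11/100 + 13/50 + 49/100 + 51/100 + 1 = 237/100 = 2.37 bits/symbol.

2.37 bits/symbol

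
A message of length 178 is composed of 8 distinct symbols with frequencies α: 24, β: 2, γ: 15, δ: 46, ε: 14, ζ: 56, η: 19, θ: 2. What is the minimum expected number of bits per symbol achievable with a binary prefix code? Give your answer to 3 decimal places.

2.551 bits/symbol

Probabilities are the counts divided by 178.
Repeatedly combine the two least-probable nodes; the expected code length is the sum of the merged weights.
merge 1/89 + 1/89 → 2/89
merge 2/89 + 7/89 → 9/89
merge 15/178 + 9/89 → 33/178
merge 19/178 + 12/89 → 43/178
merge 33/178 + 43/178 → 38/89
merge 23/89 + 28/89 → 51/89
merge 38/89 + 51/89 → 1
L = 2/89 + 9/89 + 33/178 + 43/178 + 38/89 + 51/89 + 1 = 227/89 ≈ 2.551 bits/symbol.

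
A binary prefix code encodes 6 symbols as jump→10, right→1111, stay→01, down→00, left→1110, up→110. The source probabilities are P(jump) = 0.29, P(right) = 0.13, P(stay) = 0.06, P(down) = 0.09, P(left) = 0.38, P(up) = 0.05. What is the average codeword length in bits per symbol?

3.07 bits/symbol

L̄ = Σ pᵢ·ℓᵢ = 0.29·2 + 0.13·4 + 0.06·2 + 0.09·2 + 0.38·4 + 0.05·3 = 3.07 bits/symbol.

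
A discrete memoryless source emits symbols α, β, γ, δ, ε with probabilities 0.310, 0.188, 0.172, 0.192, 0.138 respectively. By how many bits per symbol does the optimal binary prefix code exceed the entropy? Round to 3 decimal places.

0.045 bits

Entropy H = −Σ p log₂ p ≈ 2.2653 bits.
Huffman merges: 69/500+43/250→31/100; 47/250+24/125→19/50; 31/100+31/100→31/50; 19/50+31/50→1. L = 231/100 ≈ 2.3100.
L − H = 2.3100 − 2.2653 = 0.045 bits.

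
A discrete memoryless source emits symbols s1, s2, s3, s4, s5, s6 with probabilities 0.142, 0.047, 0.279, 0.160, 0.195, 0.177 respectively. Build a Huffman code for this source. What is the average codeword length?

Repeatedly combine the two least-probable nodes; the expected code length is the sum of the merged weights.
merge 47/1000 + 71/500 → 189/1000
merge 4/25 + 177/1000 → 337/1000
merge 189/1000 + 39/200 → 48/125
merge 279/1000 + 337/1000 → 77/125
merge 48/125 + 77/125 → 1
L = 189/1000 + 337/1000 + 48/125 + 77/125 + 1 = 1263/500 = 2.526 bits/symbol.

2.526 bits/symbol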